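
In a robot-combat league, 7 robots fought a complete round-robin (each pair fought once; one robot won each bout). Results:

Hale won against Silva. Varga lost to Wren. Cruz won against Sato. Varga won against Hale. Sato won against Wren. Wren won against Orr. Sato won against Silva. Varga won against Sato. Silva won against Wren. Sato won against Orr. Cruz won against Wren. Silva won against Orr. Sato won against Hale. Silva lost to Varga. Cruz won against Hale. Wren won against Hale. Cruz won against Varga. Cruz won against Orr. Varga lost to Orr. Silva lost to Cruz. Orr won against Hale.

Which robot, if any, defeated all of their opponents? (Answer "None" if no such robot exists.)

Cruz

Cruz has 6 wins out of 6 opponents — a perfect record.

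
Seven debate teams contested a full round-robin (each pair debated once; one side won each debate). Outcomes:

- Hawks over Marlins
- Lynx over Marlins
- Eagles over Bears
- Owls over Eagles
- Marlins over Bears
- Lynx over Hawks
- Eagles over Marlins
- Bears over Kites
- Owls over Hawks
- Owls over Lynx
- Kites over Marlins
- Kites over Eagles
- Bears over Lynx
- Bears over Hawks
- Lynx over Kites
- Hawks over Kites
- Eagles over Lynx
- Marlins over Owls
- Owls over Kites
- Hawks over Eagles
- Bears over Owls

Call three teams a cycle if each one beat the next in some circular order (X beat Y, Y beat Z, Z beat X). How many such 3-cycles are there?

12

Win totals: Lynx 3, Hawks 3, Eagles 3, Bears 4, Owls 4, Marlins 2, Kites 2.
A team with w wins dominates both others in C(w,2) triples; summing gives 3 + 3 + 3 + 6 + 6 + 1 + 1 = 23 transitive triples.
Total triples C(7,3) = 35, so cyclic triples = 35 − 23 = 12.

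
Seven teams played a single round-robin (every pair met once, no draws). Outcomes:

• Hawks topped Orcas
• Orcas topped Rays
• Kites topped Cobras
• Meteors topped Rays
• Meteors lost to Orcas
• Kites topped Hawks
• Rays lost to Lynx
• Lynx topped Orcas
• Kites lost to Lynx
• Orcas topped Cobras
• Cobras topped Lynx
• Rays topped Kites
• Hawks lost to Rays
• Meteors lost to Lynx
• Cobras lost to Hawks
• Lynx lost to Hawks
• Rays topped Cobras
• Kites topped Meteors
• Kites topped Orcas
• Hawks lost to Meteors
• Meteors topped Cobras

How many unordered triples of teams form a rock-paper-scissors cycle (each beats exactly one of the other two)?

Win totals: Lynx 4, Rays 3, Orcas 3, Kites 4, Hawks 3, Cobras 1, Meteors 3.
A team with w wins dominates both others in C(w,2) triples; summing gives 6 + 3 + 3 + 6 + 3 + 0 + 3 = 24 transitive triples.
Total triples C(7,3) = 35, so cyclic triples = 35 − 24 = 11.

11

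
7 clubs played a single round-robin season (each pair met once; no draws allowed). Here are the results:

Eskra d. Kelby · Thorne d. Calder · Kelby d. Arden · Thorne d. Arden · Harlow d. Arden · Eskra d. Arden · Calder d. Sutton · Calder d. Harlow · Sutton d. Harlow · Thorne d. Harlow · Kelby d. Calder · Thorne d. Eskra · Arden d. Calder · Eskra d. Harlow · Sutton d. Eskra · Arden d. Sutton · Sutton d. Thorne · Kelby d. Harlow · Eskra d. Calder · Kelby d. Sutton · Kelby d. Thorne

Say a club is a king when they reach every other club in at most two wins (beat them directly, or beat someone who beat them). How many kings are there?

Kelby reaches everyone (king).
Sutton reaches everyone (king).
Harlow cannot reach Kelby, Thorne, Eskra in two steps.
Arden cannot reach Kelby in two steps.
Calder cannot reach Kelby in two steps.
Thorne reaches everyone (king).
Eskra reaches everyone (king).
Kings: Kelby, Sutton, Thorne, Eskra — 4.

4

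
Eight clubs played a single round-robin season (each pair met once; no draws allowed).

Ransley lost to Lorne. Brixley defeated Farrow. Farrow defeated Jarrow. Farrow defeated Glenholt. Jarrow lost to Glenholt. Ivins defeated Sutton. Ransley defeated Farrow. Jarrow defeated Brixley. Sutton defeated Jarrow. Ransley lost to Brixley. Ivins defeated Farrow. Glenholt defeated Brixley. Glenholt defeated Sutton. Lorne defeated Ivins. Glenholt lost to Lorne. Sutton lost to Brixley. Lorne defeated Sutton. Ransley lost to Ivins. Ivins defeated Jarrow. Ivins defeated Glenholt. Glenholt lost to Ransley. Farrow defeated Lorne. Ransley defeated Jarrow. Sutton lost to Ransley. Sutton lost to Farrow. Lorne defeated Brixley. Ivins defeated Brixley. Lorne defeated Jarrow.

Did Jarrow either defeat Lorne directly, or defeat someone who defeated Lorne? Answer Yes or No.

Jarrow did not beat Lorne directly.
Jarrow beat Brixley, but each of them lost to Lorne. No two-step path.

No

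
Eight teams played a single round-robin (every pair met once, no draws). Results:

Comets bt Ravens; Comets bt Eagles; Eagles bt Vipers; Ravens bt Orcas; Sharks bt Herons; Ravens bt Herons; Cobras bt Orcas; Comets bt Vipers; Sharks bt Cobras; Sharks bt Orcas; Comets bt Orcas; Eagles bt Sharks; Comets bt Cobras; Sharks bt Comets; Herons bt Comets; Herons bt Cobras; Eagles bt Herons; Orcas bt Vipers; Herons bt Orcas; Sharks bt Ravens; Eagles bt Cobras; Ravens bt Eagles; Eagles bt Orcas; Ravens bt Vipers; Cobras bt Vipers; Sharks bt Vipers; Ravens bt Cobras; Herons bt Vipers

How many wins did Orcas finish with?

1

Orcas' results: beat Vipers; lost to Sharks, Ravens, Eagles, Herons, Cobras, Comets.
That is 1 win.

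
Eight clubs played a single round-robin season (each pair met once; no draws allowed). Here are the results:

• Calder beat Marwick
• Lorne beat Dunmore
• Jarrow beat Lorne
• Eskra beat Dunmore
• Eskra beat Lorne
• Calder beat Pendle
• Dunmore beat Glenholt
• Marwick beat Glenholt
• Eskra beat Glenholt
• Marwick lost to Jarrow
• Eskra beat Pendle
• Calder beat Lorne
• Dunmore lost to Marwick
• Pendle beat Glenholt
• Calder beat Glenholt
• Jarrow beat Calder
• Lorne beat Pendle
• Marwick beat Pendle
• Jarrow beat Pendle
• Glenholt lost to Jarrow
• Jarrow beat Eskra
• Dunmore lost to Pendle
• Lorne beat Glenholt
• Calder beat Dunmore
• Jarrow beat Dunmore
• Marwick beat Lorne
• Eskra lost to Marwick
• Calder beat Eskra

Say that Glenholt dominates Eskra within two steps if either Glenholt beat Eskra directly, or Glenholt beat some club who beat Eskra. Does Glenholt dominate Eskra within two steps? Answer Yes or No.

No

Glenholt did not beat Eskra directly.
Glenholt beat no one, so there is no intermediate club.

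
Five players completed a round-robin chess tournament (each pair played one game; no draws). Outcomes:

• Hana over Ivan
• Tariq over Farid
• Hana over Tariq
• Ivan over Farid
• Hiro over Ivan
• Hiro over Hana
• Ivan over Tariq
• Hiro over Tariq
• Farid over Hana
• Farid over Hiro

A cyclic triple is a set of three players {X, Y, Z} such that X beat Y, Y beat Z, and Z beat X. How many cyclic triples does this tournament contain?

4

Of the C(5,3) = 10 triples, the cyclic ones are: {Farid, Ivan, Hiro}; {Farid, Ivan, Hana}; {Farid, Tariq, Hiro}; {Farid, Tariq, Hana}.
That is 4.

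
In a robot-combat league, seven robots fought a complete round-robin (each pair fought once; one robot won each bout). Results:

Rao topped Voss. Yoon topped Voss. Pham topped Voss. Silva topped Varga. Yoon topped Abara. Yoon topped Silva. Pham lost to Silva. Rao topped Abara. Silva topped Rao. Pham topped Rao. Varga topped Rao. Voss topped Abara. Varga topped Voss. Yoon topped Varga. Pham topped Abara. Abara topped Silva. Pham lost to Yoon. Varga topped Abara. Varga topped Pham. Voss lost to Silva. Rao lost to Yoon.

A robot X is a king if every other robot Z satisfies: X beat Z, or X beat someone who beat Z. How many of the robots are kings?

Rao cannot reach Yoon, Varga, Pham in two steps.
Yoon reaches everyone (king).
Silva cannot reach Yoon in two steps.
Abara cannot reach Yoon in two steps.
Varga cannot reach Yoon in two steps.
Voss cannot reach Rao, Yoon, Varga, Pham in two steps.
Pham cannot reach Yoon, Varga in two steps.
Kings: Yoon — 1.

1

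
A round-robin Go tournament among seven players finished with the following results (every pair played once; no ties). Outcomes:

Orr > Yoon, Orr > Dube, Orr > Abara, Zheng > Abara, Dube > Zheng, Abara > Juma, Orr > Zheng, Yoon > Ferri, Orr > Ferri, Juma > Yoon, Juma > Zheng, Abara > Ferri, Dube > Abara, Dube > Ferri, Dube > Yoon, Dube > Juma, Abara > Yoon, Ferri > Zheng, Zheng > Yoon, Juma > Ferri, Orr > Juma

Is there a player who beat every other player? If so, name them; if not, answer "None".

Orr

Orr has 6 wins out of 6 opponents — a perfect record.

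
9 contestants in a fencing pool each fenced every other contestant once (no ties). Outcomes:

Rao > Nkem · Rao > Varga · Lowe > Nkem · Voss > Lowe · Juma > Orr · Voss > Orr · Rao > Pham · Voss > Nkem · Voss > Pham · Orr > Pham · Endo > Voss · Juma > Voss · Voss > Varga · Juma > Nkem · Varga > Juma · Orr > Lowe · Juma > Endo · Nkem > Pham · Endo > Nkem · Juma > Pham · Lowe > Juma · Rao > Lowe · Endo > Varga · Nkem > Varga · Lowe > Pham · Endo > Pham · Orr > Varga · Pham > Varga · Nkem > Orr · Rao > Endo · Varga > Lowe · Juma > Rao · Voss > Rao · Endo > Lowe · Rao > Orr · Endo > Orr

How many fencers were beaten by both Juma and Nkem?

2

Juma beat: Endo, Rao, Orr, Nkem, Voss, Pham.
Nkem beat: Varga, Orr, Pham.
Both beat: Orr, Pham — 2.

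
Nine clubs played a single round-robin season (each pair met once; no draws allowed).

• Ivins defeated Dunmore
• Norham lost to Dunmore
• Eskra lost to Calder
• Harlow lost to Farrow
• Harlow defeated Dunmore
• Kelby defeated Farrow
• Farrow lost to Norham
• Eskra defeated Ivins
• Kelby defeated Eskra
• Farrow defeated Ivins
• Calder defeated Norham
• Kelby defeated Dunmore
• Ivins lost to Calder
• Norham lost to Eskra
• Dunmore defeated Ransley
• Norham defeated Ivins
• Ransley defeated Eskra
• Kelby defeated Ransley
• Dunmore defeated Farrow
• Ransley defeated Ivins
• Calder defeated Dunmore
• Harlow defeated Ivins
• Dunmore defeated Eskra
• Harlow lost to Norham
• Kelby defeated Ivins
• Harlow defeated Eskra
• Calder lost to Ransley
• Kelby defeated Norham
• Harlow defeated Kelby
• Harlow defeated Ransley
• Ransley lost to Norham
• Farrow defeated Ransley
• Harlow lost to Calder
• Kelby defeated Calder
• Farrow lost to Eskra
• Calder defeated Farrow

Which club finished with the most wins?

Win totals: Ransley 3, Ivins 1, Farrow 3, Calder 6, Kelby 7, Dunmore 4, Harlow 5, Eskra 3, Norham 4.
Kelby leads with 7 wins (next highest: 6).

Kelby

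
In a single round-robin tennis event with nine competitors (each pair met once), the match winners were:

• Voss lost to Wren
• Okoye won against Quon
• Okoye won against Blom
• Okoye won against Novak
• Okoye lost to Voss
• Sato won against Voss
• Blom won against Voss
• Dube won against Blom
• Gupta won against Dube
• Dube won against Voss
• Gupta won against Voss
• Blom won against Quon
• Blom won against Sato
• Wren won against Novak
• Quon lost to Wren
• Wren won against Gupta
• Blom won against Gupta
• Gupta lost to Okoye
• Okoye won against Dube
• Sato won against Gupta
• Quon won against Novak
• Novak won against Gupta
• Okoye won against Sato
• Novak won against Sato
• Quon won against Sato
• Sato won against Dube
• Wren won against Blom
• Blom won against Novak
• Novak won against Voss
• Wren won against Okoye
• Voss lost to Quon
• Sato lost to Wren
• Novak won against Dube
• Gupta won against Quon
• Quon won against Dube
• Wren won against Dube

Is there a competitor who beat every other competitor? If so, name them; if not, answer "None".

Wren has 8 wins out of 8 opponents — a perfect record.

Wren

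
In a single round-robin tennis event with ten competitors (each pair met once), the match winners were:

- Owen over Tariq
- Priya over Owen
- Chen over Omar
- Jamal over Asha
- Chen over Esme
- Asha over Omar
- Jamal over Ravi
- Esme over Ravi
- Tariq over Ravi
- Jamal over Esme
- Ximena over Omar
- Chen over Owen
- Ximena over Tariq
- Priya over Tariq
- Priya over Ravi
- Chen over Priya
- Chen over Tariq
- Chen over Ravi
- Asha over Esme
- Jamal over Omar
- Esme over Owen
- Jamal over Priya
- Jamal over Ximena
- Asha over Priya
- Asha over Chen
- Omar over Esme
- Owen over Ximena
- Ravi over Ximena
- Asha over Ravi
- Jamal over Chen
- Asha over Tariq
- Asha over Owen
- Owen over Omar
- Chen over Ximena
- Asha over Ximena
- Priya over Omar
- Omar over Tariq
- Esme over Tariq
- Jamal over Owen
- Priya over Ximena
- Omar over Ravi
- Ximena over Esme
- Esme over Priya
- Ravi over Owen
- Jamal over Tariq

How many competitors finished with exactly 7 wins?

1

Win totals: Jamal 9, Asha 8, Ravi 2, Owen 3, Esme 4, Priya 5, Ximena 3, Chen 7, Tariq 1, Omar 3.
Exactly 7: Chen — 1 competitor.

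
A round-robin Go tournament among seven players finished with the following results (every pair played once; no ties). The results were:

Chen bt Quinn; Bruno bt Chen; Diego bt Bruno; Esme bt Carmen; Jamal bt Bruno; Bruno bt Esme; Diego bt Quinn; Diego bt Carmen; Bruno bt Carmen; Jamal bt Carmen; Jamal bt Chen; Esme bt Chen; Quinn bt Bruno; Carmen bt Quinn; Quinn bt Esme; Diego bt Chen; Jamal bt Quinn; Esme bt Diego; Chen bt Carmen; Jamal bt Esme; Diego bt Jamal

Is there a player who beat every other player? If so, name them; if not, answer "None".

None

Highest win total is Jamal with 5 (out of 6 possible).
Jamal lost to Diego, so no player went undefeated.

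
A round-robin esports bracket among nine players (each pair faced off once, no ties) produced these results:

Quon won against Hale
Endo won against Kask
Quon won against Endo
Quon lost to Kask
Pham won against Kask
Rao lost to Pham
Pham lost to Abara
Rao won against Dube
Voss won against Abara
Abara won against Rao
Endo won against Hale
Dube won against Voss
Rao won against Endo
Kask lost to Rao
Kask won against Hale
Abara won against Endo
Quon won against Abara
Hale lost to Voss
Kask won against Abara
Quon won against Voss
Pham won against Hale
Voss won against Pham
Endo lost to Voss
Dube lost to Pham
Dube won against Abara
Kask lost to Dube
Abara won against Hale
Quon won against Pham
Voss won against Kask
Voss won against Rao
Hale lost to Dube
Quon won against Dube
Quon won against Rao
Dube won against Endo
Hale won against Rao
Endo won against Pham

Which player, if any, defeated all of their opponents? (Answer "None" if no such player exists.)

Highest win total is Quon with 7 (out of 8 possible).
Quon lost to Kask, so no player went undefeated.

None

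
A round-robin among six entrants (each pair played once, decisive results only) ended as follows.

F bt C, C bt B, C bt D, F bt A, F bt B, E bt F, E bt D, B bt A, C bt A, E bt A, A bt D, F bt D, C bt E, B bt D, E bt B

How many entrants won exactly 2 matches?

1

Win totals: A 1, B 2, C 4, D 0, E 4, F 4.
Exactly 2: B — 1 entrant.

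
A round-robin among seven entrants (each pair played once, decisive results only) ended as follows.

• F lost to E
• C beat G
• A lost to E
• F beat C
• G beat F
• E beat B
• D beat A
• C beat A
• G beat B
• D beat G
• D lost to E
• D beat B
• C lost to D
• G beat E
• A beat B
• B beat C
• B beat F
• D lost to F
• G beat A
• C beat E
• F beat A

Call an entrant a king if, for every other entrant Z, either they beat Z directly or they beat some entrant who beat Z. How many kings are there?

A cannot reach D, E, G in two steps.
B reaches everyone (king).
C reaches everyone (king).
D reaches everyone (king).
E reaches everyone (king).
F reaches everyone (king).
G reaches everyone (king).
Kings: B, C, D, E, F, G — 6.

6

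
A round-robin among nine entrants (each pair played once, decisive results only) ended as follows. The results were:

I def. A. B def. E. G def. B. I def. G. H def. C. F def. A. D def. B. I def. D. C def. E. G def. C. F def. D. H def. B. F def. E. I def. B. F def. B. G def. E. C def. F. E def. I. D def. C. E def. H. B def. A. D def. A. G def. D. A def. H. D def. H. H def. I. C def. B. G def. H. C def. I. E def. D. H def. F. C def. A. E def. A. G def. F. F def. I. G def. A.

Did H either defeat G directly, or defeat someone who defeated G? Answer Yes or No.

H did not beat G directly.
H beat B, C, F, I. Of those, I beat G.

Yes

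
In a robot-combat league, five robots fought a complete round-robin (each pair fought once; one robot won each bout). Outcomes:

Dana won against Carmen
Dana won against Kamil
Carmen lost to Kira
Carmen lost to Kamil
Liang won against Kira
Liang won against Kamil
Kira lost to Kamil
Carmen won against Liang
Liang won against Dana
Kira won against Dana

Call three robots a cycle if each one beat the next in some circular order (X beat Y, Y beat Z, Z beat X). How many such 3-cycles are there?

4

Win totals: Carmen 1, Kamil 2, Dana 2, Kira 2, Liang 3.
A robot with w wins dominates both others in C(w,2) triples; summing gives 0 + 1 + 1 + 1 + 3 = 6 transitive triples.
Total triples C(5,3) = 10, so cyclic triples = 10 − 6 = 4.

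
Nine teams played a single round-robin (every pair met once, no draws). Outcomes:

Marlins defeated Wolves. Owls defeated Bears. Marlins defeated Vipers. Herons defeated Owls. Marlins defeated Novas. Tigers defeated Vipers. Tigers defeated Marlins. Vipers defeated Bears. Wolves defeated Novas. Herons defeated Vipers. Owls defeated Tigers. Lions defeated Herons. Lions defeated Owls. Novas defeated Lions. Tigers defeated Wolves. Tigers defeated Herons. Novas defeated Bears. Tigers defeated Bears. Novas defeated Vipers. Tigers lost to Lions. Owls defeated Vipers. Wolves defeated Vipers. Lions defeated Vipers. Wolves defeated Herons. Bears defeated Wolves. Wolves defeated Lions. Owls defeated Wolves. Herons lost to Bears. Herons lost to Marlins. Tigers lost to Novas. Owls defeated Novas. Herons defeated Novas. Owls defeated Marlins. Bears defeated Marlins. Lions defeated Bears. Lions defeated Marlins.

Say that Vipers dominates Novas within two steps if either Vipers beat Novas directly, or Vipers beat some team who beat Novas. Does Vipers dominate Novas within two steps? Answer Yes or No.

No

Vipers did not beat Novas directly.
Vipers beat Bears, but each of them lost to Novas. No two-step path.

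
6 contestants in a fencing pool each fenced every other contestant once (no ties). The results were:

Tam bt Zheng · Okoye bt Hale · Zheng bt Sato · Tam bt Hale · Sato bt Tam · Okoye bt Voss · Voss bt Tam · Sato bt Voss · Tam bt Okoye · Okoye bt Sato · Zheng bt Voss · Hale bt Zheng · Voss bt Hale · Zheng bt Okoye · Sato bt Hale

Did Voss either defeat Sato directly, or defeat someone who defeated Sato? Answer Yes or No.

Voss did not beat Sato directly.
Voss beat Hale, Tam, but each of them lost to Sato. No two-step path.

No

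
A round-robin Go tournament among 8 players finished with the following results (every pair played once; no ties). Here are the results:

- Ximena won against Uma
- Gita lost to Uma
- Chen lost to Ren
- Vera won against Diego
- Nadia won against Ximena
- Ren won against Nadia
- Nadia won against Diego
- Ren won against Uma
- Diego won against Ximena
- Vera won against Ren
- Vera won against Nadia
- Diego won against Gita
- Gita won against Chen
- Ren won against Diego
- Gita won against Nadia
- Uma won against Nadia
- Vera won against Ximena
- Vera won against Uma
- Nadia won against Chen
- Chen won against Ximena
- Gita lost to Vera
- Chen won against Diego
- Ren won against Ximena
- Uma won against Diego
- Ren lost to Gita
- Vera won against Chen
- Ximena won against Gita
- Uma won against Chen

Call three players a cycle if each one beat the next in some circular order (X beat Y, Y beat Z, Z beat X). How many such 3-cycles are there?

Win totals: Ximena 2, Ren 5, Chen 2, Uma 4, Vera 7, Diego 2, Nadia 3, Gita 3.
A player with w wins dominates both others in C(w,2) triples; summing gives 1 + 10 + 1 + 6 + 21 + 1 + 3 + 3 = 46 transitive triples.
Total triples C(8,3) = 56, so cyclic triples = 56 − 46 = 10.

10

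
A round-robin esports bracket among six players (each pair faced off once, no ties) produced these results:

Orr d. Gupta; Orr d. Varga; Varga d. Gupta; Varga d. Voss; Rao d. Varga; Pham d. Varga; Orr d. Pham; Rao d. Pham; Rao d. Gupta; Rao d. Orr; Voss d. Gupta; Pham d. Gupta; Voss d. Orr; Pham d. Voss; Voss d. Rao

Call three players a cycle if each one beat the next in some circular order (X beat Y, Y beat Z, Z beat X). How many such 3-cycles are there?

4

Win totals: Gupta 0, Pham 3, Rao 4, Orr 3, Voss 3, Varga 2.
A player with w wins dominates both others in C(w,2) triples; summing gives 0 + 3 + 6 + 3 + 3 + 1 = 16 transitive triples.
Total triples C(6,3) = 20, so cyclic triples = 20 − 16 = 4.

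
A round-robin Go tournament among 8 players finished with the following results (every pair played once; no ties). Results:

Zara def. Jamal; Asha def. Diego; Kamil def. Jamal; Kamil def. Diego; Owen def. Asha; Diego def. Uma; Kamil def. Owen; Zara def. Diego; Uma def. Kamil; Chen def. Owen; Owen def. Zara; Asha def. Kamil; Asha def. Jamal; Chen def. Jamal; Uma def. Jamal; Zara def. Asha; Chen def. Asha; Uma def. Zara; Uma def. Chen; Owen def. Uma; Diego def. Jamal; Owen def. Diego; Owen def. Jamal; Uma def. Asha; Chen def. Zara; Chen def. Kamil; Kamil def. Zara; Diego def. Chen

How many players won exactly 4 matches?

Win totals: Zara 3, Chen 5, Uma 5, Owen 5, Diego 3, Asha 3, Jamal 0, Kamil 4.
Exactly 4: Kamil — 1 player.

1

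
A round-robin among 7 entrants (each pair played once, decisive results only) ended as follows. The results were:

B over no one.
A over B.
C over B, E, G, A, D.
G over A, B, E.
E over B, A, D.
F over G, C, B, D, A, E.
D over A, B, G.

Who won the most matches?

Win totals: A 1, B 0, C 5, D 3, E 3, F 6, G 3.
F leads with 6 wins (next highest: 5).

F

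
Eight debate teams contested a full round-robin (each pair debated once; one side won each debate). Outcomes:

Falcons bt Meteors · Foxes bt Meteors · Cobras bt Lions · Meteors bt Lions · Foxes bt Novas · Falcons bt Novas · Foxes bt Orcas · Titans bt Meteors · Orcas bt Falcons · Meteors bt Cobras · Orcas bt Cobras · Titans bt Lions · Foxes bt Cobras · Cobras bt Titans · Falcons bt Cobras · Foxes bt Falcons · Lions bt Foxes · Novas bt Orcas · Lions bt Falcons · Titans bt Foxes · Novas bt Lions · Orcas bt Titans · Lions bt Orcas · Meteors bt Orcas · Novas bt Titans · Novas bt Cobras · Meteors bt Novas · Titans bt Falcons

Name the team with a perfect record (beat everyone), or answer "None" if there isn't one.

Highest win total is Foxes with 5 (out of 7 possible).
Foxes lost to Lions, Titans, so no team went undefeated.

None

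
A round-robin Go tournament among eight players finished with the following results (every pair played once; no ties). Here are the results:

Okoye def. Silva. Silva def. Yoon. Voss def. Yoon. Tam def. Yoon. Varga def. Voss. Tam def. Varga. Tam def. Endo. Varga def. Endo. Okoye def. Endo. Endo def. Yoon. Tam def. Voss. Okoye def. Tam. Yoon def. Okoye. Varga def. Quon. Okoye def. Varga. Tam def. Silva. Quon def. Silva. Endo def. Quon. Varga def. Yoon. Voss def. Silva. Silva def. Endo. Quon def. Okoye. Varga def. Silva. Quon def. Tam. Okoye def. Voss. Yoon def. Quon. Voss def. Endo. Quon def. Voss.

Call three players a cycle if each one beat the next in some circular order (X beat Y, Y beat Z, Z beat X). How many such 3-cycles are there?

Win totals: Quon 4, Silva 2, Voss 3, Okoye 5, Yoon 2, Varga 5, Tam 5, Endo 2.
A player with w wins dominates both others in C(w,2) triples; summing gives 6 + 1 + 3 + 10 + 1 + 10 + 10 + 1 = 42 transitive triples.
Total triples C(8,3) = 56, so cyclic triples = 56 − 42 = 14.

14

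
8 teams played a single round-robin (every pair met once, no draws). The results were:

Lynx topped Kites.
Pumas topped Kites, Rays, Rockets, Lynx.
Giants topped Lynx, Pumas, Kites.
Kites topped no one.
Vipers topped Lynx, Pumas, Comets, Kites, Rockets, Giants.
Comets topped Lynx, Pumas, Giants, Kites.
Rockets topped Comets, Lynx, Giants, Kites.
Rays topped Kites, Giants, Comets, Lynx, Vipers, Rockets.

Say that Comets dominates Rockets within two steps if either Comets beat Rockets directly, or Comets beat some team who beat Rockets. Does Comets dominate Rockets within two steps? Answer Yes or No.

Yes

Comets did not beat Rockets directly.
Comets beat Giants, Kites, Pumas, Lynx. Of those, Pumas beat Rockets.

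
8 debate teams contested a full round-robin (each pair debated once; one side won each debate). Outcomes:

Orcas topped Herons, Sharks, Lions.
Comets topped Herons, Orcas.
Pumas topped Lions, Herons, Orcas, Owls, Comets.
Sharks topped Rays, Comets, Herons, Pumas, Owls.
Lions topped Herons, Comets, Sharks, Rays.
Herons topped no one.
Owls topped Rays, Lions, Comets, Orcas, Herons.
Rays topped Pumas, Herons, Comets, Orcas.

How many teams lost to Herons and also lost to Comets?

0

Herons beat: no one.
Comets beat: Herons, Orcas.
No one was beaten by both.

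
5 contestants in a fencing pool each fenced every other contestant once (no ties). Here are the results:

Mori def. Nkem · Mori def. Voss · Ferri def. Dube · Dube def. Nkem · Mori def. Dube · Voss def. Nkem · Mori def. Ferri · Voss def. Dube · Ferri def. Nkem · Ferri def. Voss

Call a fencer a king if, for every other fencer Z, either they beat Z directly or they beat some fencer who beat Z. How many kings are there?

Dube cannot reach Voss, Ferri, Mori in two steps.
Nkem cannot reach Dube, Voss, Ferri, Mori in two steps.
Voss cannot reach Ferri, Mori in two steps.
Ferri cannot reach Mori in two steps.
Mori reaches everyone (king).
Kings: Mori — 1.

1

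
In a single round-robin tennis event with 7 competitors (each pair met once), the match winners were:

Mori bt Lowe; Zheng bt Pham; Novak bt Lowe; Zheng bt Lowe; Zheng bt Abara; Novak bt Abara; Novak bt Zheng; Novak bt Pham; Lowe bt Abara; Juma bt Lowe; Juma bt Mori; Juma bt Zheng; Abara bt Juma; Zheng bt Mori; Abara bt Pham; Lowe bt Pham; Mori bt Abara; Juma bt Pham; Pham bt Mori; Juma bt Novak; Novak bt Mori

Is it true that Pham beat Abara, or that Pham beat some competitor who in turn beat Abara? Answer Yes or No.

Pham did not beat Abara directly.
Pham beat Mori. Of those, Mori beat Abara.

Yes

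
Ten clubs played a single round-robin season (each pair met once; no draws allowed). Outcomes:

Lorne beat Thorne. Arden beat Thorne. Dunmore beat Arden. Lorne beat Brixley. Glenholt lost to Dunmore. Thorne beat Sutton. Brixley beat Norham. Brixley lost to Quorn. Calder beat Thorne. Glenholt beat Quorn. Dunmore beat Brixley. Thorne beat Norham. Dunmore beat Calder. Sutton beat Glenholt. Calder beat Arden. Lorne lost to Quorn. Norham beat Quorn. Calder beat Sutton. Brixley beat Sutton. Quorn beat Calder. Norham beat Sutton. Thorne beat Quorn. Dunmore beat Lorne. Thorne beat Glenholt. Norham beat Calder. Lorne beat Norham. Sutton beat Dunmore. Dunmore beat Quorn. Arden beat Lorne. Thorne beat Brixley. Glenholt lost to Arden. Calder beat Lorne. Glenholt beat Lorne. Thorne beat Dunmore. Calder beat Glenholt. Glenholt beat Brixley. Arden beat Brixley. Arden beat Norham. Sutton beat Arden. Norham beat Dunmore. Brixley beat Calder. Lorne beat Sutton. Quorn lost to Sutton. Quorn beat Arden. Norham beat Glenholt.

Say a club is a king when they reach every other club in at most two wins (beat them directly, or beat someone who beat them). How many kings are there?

8

Glenholt cannot reach Dunmore in two steps.
Dunmore reaches everyone (king).
Calder reaches everyone (king).
Lorne reaches everyone (king).
Thorne reaches everyone (king).
Sutton reaches everyone (king).
Arden reaches everyone (king).
Brixley reaches everyone (king).
Quorn cannot reach Dunmore in two steps.
Norham reaches everyone (king).
Kings: Dunmore, Calder, Lorne, Thorne, Sutton, Arden, Brixley, Norham — 8.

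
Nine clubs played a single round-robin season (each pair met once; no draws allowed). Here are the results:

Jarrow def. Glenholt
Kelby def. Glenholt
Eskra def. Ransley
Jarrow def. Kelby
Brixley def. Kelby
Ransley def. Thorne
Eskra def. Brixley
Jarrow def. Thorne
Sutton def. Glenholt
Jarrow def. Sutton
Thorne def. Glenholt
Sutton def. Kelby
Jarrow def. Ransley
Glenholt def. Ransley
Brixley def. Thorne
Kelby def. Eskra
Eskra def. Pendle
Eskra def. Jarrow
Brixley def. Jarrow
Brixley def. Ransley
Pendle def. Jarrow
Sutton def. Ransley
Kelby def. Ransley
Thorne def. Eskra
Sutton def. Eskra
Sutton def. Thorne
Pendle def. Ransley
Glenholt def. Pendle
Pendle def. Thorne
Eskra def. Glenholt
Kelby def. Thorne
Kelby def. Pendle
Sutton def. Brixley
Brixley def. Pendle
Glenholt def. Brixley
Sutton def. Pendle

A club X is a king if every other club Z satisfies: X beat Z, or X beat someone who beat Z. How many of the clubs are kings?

4

Brixley reaches everyone (king).
Glenholt cannot reach Eskra, Sutton in two steps.
Pendle cannot reach Brixley in two steps.
Kelby cannot reach Sutton in two steps.
Eskra reaches everyone (king).
Sutton reaches everyone (king).
Thorne cannot reach Kelby, Sutton in two steps.
Ransley cannot reach Brixley, Pendle, Kelby, Sutton, Jarrow in two steps.
Jarrow reaches everyone (king).
Kings: Brixley, Eskra, Sutton, Jarrow — 4.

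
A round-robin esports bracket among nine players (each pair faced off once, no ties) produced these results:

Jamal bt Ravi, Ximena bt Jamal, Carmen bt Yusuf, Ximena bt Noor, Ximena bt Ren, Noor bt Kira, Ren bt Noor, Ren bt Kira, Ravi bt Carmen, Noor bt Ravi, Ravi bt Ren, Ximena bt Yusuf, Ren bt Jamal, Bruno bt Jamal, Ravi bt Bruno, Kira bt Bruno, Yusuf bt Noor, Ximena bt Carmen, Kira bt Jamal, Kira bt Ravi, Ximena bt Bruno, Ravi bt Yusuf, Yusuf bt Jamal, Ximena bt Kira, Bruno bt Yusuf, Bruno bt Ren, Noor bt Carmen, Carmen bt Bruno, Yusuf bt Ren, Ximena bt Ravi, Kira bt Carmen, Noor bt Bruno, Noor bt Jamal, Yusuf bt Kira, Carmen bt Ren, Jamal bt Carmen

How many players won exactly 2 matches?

1

Win totals: Ravi 4, Ximena 8, Kira 4, Carmen 3, Ren 3, Yusuf 4, Jamal 2, Bruno 3, Noor 5.
Exactly 2: Jamal — 1 player.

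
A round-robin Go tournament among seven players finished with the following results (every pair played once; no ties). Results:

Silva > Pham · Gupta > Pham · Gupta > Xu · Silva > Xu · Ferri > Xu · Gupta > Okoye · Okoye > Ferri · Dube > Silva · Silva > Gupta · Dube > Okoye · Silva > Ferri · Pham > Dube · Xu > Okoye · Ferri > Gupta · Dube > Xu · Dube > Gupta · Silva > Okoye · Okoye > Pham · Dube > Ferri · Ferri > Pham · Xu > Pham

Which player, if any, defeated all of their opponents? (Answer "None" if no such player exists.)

None

Highest win total is Silva with 5 (out of 6 possible).
Silva lost to Dube, so no player went undefeated.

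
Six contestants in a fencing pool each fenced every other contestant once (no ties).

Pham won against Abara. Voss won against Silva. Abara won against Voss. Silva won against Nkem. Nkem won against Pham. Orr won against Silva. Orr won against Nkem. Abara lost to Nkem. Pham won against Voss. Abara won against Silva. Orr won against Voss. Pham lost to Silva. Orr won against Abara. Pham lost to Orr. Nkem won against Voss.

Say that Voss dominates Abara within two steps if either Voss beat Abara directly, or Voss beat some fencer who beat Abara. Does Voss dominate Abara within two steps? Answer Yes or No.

Voss did not beat Abara directly.
Voss beat Silva, but each of them lost to Abara. No two-step path.

No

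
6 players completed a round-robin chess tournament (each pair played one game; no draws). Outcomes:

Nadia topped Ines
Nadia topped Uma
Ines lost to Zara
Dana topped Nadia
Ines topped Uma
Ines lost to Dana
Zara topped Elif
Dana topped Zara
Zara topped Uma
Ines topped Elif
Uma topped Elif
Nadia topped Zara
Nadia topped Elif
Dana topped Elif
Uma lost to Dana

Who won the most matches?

Win totals: Dana 5, Elif 0, Zara 3, Nadia 4, Uma 1, Ines 2.
Dana leads with 5 wins (next highest: 4).

Dana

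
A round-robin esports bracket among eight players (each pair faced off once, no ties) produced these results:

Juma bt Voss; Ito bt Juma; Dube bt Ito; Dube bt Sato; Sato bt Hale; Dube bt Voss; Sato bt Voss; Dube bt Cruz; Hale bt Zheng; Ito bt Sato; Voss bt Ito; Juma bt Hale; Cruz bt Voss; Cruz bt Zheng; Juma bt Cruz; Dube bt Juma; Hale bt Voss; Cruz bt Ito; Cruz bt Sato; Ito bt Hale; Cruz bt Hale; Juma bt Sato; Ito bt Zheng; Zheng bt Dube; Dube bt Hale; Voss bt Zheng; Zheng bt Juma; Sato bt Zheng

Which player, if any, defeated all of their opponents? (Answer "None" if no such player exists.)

Highest win total is Dube with 6 (out of 7 possible).
Dube lost to Zheng, so no player went undefeated.

None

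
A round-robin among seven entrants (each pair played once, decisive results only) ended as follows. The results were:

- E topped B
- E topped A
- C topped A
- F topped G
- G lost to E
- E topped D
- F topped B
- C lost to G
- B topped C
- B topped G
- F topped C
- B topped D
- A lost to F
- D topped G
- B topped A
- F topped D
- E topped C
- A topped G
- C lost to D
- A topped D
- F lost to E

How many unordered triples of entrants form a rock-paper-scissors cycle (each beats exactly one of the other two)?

Win totals: A 2, B 4, C 1, D 2, E 6, F 5, G 1.
An entrant with w wins dominates both others in C(w,2) triples; summing gives 1 + 6 + 0 + 1 + 15 + 10 + 0 = 33 transitive triples.
Total triples C(7,3) = 35, so cyclic triples = 35 − 33 = 2.

2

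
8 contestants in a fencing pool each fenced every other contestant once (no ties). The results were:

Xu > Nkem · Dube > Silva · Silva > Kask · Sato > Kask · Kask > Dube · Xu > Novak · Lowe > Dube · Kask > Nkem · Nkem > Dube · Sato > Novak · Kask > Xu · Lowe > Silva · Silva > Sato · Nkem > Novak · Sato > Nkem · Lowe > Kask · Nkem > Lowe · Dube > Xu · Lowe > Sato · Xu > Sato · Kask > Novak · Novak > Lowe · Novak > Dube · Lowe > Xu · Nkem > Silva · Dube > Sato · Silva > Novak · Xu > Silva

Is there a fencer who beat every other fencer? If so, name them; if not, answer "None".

None

Highest win total is Lowe with 5 (out of 7 possible).
Lowe lost to Novak, Nkem, so no fencer went undefeated.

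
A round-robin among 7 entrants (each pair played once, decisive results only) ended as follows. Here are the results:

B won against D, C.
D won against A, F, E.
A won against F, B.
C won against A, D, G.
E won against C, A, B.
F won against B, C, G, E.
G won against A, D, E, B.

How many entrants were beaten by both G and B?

G beat: A, B, D, E.
B beat: C, D.
Both beat: D — 1.

1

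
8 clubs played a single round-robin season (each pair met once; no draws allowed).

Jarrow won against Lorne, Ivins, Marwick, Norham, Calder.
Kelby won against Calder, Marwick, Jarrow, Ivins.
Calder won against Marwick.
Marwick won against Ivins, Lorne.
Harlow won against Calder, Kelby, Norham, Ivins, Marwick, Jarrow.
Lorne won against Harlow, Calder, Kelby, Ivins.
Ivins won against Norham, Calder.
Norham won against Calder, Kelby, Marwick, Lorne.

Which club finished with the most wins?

Harlow

Win totals: Ivins 2, Lorne 4, Kelby 4, Norham 4, Jarrow 5, Harlow 6, Calder 1, Marwick 2.
Harlow leads with 6 wins (next highest: 5).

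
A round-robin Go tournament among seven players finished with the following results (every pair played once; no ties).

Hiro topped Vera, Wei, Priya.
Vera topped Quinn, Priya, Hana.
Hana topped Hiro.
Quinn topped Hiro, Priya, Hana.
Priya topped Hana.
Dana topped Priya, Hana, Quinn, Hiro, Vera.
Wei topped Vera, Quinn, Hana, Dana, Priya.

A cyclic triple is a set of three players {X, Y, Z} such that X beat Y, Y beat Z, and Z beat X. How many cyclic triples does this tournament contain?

6

Win totals: Dana 5, Hana 1, Quinn 3, Wei 5, Hiro 3, Vera 3, Priya 1.
A player with w wins dominates both others in C(w,2) triples; summing gives 10 + 0 + 3 + 10 + 3 + 3 + 0 = 29 transitive triples.
Total triples C(7,3) = 35, so cyclic triples = 35 − 29 = 6.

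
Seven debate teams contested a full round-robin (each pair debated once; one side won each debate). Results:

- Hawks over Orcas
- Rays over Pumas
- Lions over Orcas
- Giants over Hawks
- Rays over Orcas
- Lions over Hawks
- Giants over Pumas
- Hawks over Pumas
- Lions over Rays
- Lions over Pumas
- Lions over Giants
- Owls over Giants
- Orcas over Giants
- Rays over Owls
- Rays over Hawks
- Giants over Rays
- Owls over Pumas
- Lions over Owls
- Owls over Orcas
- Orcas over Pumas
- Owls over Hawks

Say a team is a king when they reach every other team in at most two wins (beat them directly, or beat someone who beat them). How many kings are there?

1

Giants cannot reach Lions in two steps.
Owls cannot reach Lions in two steps.
Orcas cannot reach Owls, Lions in two steps.
Rays cannot reach Lions in two steps.
Lions reaches everyone (king).
Pumas cannot reach Giants, Owls, Orcas, Rays, Lions, Hawks in two steps.
Hawks cannot reach Owls, Rays, Lions in two steps.
Kings: Lions — 1.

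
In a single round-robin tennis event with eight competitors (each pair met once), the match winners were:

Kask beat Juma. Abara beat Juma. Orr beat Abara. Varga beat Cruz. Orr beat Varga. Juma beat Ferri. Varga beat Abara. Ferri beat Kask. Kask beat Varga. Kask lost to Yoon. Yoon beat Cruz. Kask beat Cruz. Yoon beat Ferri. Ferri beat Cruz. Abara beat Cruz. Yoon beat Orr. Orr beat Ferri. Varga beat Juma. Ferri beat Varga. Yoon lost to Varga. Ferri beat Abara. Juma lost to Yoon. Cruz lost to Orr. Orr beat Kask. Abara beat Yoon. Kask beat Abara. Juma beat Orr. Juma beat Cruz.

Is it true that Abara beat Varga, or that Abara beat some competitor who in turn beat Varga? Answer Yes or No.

No

Abara did not beat Varga directly.
Abara beat Yoon, Juma, Cruz, but each of them lost to Varga. No two-step path.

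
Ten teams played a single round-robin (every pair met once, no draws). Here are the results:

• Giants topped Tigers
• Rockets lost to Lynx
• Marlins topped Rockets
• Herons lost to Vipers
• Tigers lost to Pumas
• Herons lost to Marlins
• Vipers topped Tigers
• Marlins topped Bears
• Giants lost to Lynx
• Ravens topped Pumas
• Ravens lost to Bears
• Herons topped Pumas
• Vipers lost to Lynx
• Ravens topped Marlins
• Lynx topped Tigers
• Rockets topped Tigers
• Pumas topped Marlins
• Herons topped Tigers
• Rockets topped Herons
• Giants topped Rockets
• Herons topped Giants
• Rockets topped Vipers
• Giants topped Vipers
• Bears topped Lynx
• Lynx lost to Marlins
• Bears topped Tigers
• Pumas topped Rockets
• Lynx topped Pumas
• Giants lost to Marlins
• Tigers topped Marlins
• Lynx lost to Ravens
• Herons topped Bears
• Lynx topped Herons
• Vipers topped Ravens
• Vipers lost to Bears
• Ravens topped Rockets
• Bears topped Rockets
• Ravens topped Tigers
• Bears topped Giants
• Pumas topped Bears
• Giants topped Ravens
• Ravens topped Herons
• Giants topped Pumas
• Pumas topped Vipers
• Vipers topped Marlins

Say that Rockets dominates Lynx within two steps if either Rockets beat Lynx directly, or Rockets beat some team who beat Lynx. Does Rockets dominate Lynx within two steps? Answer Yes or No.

No

Rockets did not beat Lynx directly.
Rockets beat Tigers, Herons, Vipers, but each of them lost to Lynx. No two-step path.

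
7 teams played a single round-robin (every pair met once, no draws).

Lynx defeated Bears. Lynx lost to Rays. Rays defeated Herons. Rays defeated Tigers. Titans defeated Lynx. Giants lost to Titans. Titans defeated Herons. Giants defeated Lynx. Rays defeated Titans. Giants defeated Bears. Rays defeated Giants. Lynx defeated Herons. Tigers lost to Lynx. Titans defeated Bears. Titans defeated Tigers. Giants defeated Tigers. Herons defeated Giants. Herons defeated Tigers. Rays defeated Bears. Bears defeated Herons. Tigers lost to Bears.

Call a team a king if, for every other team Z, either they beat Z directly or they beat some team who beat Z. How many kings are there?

1

Giants cannot reach Titans, Rays in two steps.
Titans cannot reach Rays in two steps.
Rays reaches everyone (king).
Lynx cannot reach Titans, Rays in two steps.
Herons cannot reach Titans, Rays in two steps.
Tigers cannot reach Giants, Titans, Rays, Lynx, Herons, Bears in two steps.
Bears cannot reach Titans, Rays, Lynx in two steps.
Kings: Rays — 1.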